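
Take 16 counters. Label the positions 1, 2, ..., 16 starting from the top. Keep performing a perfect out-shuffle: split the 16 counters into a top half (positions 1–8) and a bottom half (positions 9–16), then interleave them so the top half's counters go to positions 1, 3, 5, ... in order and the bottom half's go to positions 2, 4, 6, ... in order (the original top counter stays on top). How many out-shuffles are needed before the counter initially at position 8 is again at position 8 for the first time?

Follow position 8 under repeated out-shuffles:
8 → 15 → 14 → 12 → 8
It first returns after 4 out-shuffles.

4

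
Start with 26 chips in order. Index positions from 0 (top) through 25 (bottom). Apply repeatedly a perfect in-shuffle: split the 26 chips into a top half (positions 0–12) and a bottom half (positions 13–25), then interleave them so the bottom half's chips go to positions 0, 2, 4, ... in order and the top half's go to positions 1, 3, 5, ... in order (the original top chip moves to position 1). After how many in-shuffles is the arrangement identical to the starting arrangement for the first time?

18

The in-shuffle permutes the 26 positions with cycle lengths [2, 6, 18].
Every chip is home exactly when every cycle has completed a whole number of laps, i.e. after lcm(2, 6, 18) = 18 in-shuffles.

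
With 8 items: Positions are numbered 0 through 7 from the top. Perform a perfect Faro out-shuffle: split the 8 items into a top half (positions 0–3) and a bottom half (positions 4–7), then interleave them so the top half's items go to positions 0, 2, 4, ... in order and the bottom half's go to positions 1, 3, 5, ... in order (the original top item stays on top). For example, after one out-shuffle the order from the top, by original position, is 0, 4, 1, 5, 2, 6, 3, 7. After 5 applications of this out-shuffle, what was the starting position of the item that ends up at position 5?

Work backwards from position 5, undoing one out-shuffle at a time:
5 ← 6 ← 3 ← 5 ← 6 ← 3
So the item now at position 5 started at position 3.

3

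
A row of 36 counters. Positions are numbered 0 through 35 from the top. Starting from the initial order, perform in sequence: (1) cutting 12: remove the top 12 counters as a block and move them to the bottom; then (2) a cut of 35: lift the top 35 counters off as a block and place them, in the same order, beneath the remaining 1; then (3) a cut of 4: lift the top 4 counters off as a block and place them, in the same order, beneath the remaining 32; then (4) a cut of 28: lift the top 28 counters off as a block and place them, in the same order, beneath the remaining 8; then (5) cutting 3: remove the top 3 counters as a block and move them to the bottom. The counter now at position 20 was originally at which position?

30

Undo the operations in reverse order, starting from position 20:
  undo op 5 (cut 3): 20 ← 23
  undo op 4 (cut 28): 23 ← 15
  undo op 3 (cut 4): 15 ← 19
  undo op 2 (cut 35): 19 ← 18
  undo op 1 (cut 12): 18 ← 30
So the counter at position 20 came from original position 30.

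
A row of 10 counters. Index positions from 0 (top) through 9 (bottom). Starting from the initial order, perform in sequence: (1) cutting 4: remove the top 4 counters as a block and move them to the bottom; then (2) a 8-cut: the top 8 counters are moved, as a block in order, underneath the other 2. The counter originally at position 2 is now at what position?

Track the counter from position 2 forward through each operation:
  after op 1 (cut 4): 2 → 8
  after op 2 (cut 8): 8 → 0

0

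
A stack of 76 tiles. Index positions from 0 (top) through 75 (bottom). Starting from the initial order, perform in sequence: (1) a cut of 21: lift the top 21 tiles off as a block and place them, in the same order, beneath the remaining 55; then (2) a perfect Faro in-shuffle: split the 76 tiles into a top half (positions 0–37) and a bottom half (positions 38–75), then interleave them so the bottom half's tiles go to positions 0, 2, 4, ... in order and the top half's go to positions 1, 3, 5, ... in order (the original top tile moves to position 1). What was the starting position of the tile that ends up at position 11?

Undo the operations in reverse order, starting from position 11:
  undo op 2 (in-shuffle, from top half): 11 ← 5
  undo op 1 (cut 21): 5 ← 26
So the tile at position 11 came from original position 26.

26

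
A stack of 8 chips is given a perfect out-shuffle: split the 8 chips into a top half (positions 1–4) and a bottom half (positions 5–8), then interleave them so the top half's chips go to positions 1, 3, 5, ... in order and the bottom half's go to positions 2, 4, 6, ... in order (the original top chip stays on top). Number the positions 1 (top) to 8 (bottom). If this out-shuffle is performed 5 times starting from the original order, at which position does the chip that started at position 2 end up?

Track the chip's position through each out-shuffle:
2 → 3 → 5 → 2 → 3 → 5

5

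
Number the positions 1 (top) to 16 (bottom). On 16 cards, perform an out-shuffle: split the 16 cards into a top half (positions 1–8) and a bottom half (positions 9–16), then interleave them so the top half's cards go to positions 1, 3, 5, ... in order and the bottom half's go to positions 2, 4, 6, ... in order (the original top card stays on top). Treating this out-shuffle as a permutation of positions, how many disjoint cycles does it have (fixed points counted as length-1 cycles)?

6

Trace each unvisited position around until it returns:
(1) (2 3 5 9) (4 7 13 10) (6 11) (8 15 14 12) (16)
6 cycles in total.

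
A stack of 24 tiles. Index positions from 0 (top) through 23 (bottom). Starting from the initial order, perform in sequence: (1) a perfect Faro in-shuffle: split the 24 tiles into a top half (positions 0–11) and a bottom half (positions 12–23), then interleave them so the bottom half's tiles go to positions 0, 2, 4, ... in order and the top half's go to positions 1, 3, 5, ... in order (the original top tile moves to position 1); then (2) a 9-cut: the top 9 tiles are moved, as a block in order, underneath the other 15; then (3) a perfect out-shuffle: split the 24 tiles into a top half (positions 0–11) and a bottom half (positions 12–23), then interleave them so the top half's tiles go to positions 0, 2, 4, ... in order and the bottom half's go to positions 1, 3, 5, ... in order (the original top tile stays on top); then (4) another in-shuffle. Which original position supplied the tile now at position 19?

Undo the operations in reverse order, starting from position 19:
  undo op 4 (in-shuffle, from top half): 19 ← 9
  undo op 3 (out-shuffle, from bottom half): 9 ← 16
  undo op 2 (cut 9): 16 ← 1
  undo op 1 (in-shuffle, from top half): 1 ← 0
So the tile at position 19 came from original position 0.

0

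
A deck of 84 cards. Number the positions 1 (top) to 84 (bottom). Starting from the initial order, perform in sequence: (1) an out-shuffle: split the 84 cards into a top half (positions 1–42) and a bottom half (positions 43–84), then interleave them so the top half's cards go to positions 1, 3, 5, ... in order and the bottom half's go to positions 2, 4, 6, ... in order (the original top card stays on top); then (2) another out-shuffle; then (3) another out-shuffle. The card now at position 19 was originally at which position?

Undo the operations in reverse order, starting from position 19:
  undo op 3 (out-shuffle, from top half): 19 ← 10
  undo op 2 (out-shuffle, from bottom half): 10 ← 47
  undo op 1 (out-shuffle, from top half): 47 ← 24
So the card at position 19 came from original position 24.

24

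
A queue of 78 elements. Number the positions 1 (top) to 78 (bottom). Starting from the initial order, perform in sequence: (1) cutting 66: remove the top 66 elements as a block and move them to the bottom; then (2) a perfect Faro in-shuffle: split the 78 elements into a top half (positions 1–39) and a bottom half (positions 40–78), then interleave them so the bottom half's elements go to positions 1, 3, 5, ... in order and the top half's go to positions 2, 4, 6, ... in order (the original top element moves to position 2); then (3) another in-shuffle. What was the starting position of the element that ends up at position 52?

Undo the operations in reverse order, starting from position 52:
  undo op 3 (in-shuffle, from top half): 52 ← 26
  undo op 2 (in-shuffle, from top half): 26 ← 13
  undo op 1 (cut 66): 13 ← 1
So the element at position 52 came from original position 1.

1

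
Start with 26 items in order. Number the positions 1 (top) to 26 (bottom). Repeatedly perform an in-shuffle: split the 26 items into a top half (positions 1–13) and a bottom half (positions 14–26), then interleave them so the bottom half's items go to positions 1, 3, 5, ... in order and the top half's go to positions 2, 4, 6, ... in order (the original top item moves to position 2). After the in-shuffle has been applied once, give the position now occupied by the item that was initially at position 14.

1

Track the item's position through each in-shuffle:
14 → 1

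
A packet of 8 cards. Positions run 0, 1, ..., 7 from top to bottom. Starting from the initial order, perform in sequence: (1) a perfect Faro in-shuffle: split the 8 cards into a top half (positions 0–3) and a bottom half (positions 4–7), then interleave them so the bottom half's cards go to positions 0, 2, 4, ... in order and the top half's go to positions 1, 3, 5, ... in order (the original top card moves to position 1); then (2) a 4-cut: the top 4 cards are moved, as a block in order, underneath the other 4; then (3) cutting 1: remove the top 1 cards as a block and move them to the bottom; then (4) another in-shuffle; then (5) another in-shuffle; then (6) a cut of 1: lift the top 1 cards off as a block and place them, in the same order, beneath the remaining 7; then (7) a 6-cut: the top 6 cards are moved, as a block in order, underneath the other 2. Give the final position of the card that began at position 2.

Track the card from position 2 forward through each operation:
  after op 1 (in-shuffle): 2 → 5
  after op 2 (cut 4): 5 → 1
  after op 3 (cut 1): 1 → 0
  after op 4 (in-shuffle): 0 → 1
  after op 5 (in-shuffle): 1 → 3
  after op 6 (cut 1): 3 → 2
  after op 7 (cut 6): 2 → 4

4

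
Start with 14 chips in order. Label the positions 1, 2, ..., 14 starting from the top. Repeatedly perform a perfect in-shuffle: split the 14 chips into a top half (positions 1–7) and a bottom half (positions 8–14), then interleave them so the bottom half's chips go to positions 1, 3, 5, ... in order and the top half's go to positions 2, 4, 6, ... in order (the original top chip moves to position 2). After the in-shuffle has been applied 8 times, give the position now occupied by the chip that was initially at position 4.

4

Track the chip's position through each in-shuffle:
4 → 8 → 1 → 2 → 4 → 8 → 1 → 2 → 4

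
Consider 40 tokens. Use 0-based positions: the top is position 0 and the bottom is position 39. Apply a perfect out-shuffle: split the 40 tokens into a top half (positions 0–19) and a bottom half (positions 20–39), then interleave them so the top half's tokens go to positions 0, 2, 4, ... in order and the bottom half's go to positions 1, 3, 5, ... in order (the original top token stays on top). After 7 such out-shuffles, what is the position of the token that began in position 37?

17

Track the token's position through each out-shuffle:
37 → 35 → 31 → 23 → 7 → 14 → 28 → 17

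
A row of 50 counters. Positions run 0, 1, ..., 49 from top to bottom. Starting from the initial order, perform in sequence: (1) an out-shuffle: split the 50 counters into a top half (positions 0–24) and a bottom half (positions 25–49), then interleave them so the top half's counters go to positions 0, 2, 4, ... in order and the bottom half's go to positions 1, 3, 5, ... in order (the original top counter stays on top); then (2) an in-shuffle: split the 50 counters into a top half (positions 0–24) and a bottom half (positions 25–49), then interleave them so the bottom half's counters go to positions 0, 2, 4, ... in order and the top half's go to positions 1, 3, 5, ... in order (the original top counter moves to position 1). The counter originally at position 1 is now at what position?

5

Track the counter from position 1 forward through each operation:
  after op 1 (out-shuffle): 1 → 2
  after op 2 (in-shuffle): 2 → 5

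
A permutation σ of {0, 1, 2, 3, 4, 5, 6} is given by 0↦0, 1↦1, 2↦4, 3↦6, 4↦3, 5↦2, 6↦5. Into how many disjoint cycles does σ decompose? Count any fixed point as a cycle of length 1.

3

Cycle decomposition: (0) (1) (2 4 3 6 5).
3 cycles.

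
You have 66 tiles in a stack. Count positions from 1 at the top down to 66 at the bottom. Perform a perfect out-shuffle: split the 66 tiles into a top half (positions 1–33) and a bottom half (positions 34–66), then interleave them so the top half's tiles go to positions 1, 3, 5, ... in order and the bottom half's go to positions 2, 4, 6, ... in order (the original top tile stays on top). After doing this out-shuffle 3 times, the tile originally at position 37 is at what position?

Track the tile's position through each out-shuffle:
37 → 8 → 15 → 29

29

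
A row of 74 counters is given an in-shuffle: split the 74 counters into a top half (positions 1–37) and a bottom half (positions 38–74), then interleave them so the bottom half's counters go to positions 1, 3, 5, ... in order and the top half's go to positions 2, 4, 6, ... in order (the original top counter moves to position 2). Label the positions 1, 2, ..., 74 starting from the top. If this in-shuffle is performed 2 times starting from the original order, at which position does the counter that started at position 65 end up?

Track the counter's position through each in-shuffle:
65 → 55 → 35

35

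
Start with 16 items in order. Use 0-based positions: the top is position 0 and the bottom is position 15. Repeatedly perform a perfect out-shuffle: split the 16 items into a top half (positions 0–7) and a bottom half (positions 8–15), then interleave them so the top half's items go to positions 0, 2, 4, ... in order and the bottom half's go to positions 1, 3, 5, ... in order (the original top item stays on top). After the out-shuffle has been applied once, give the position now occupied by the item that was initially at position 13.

11

Track the item's position through each out-shuffle:
13 → 11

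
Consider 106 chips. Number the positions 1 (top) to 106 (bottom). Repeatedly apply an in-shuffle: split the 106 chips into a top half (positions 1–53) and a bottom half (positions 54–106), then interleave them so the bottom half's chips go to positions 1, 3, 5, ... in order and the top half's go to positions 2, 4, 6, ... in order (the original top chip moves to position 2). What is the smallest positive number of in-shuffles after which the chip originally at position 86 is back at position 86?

106

Follow position 86 under repeated in-shuffles:
86 → 65 → 23 → 46 → 92 → 77 → 47 → 94 → ... → 86 (length 106)
It first returns after 106 in-shuffles.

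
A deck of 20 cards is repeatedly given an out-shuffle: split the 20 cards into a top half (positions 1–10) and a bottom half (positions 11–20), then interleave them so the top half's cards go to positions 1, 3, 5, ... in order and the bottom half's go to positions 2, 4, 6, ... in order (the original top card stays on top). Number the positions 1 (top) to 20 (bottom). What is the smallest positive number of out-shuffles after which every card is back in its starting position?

18

The out-shuffle permutes the 20 positions with cycle lengths [1, 1, 18].
Every card is home exactly when every cycle has completed a whole number of laps, i.e. after lcm(1, 18) = 18 out-shuffles.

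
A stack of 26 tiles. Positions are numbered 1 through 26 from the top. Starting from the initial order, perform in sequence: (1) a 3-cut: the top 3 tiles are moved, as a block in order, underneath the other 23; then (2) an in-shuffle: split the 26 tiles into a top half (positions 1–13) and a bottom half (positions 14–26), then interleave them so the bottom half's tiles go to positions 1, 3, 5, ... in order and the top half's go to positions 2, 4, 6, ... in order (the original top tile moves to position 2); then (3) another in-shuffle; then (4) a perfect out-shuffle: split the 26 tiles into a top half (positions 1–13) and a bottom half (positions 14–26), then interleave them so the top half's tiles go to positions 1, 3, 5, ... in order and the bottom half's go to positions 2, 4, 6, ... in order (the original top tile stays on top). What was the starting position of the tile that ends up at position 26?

23

Undo the operations in reverse order, starting from position 26:
  undo op 4 (out-shuffle, from bottom half): 26 ← 26
  undo op 3 (in-shuffle, from top half): 26 ← 13
  undo op 2 (in-shuffle, from bottom half): 13 ← 20
  undo op 1 (cut 3): 20 ← 23
So the tile at position 26 came from original position 23.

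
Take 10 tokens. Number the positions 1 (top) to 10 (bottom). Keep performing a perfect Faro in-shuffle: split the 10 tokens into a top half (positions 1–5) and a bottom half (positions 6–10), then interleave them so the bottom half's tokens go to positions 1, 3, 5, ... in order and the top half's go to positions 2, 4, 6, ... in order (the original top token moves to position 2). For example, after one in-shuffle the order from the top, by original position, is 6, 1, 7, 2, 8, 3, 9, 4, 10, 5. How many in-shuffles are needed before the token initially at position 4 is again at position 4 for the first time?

Follow position 4 under repeated in-shuffles:
4 → 8 → 5 → 10 → 9 → 7 → 3 → 6 → 1 → 2 → 4
It first returns after 10 in-shuffles.

10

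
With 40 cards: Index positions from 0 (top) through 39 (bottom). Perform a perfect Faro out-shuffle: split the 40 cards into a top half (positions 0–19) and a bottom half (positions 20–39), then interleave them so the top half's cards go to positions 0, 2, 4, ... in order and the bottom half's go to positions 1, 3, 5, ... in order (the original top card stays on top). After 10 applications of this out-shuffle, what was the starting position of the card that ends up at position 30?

3

Work backwards from position 30, undoing one out-shuffle at a time:
30 ← 15 ← 27 ← 33 ← 36 ← 18 ← 9 ← 24 ← 12 ← 6 ← 3
So the card now at position 30 started at position 3.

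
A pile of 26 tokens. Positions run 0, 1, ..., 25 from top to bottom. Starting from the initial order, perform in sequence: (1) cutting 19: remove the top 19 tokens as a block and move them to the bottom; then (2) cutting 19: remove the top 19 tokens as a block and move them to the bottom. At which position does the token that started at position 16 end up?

4

Track the token from position 16 forward through each operation:
  after op 1 (cut 19): 16 → 23
  after op 2 (cut 19): 23 → 4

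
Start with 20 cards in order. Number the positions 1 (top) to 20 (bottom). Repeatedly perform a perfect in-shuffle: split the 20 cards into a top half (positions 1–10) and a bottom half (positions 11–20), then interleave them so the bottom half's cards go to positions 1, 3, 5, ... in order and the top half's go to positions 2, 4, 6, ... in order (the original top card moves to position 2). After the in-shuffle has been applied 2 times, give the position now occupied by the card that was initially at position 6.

3

Track the card's position through each in-shuffle:
6 → 12 → 3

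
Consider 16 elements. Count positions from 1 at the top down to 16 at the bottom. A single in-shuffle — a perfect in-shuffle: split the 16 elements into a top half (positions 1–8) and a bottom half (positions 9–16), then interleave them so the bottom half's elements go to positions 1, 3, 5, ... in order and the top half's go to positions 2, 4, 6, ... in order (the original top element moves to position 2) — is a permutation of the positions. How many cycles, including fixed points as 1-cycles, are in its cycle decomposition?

Trace each unvisited position around until it returns:
(1 2 4 8 16 15 13 9) (3 6 12 7 14 11 5 10)
2 cycles in total.

2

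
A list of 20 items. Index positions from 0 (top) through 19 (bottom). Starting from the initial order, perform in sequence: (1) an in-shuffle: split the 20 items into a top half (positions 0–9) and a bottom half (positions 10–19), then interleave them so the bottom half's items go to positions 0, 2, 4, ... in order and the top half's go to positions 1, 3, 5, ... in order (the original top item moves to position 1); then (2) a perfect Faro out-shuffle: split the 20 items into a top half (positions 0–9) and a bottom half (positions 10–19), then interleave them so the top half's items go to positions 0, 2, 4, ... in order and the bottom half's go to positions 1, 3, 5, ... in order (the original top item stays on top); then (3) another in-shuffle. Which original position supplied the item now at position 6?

Undo the operations in reverse order, starting from position 6:
  undo op 3 (in-shuffle, from bottom half): 6 ← 13
  undo op 2 (out-shuffle, from bottom half): 13 ← 16
  undo op 1 (in-shuffle, from bottom half): 16 ← 18
So the item at position 6 came from original position 18.

18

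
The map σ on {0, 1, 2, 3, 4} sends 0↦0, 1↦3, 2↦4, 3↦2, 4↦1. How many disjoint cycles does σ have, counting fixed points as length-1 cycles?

Cycle decomposition: (0) (1 3 2 4).
2 cycles.

2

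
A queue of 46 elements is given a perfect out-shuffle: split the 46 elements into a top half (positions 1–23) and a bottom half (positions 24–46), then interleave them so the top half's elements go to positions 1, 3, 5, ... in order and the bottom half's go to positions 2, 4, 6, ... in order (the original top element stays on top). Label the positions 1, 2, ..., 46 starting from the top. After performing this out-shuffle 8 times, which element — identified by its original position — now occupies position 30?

Work backwards from position 30, undoing one out-shuffle at a time:
30 ← 38 ← 42 ← 44 ← 45 ← 23 ← 12 ← 29 ← 15
So the element now at position 30 started at position 15.

15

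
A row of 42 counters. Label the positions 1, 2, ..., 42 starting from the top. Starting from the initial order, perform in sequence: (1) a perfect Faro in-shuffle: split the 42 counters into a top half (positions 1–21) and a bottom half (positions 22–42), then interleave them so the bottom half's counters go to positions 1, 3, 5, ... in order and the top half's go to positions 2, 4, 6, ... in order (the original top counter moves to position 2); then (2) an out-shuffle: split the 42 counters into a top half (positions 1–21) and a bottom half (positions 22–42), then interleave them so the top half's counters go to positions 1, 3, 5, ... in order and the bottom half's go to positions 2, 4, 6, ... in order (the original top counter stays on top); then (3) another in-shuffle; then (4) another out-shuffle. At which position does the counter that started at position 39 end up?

25

Track the counter from position 39 forward through each operation:
  after op 1 (in-shuffle): 39 → 35
  after op 2 (out-shuffle): 35 → 28
  after op 3 (in-shuffle): 28 → 13
  after op 4 (out-shuffle): 13 → 25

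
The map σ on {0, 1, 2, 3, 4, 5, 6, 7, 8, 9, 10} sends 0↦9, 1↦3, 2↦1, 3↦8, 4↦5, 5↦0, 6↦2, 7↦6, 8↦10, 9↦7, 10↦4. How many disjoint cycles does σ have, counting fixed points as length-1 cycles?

Cycle decomposition: (0 9 7 6 2 1 3 8 10 4 5).
1 cycle.

1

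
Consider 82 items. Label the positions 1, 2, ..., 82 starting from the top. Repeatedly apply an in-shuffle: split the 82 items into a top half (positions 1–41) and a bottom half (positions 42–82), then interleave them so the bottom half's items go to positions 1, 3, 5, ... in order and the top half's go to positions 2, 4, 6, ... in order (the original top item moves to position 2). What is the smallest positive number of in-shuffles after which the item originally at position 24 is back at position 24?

Follow position 24 under repeated in-shuffles:
24 → 48 → 13 → 26 → 52 → 21 → 42 → 1 → ... → 24 (length 82)
It first returns after 82 in-shuffles.

82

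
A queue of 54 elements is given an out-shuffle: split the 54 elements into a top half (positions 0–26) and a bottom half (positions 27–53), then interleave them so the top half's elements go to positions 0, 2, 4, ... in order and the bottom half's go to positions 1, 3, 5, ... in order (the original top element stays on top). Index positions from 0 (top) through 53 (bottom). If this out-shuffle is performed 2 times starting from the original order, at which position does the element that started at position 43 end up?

Track the element's position through each out-shuffle:
43 → 33 → 13

13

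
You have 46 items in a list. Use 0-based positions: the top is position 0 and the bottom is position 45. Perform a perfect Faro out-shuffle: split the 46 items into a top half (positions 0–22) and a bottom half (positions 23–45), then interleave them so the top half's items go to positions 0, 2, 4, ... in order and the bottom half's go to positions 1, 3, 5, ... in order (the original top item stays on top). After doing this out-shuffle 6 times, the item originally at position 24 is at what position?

6

Track the item's position through each out-shuffle:
24 → 3 → 6 → 12 → 24 → 3 → 6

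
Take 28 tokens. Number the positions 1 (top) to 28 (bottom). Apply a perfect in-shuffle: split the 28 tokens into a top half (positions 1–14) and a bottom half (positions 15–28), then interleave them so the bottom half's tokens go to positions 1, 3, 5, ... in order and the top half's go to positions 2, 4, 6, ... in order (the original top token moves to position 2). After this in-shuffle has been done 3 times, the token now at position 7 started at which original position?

19

Work backwards from position 7, undoing one in-shuffle at a time:
7 ← 18 ← 9 ← 19
So the token now at position 7 started at position 19.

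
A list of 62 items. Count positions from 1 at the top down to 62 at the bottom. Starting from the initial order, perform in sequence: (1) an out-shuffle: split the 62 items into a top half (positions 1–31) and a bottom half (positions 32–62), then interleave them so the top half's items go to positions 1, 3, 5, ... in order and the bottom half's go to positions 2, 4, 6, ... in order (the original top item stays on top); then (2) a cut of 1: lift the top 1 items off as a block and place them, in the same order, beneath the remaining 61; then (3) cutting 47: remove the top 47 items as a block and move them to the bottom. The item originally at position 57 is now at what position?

4

Track the item from position 57 forward through each operation:
  after op 1 (out-shuffle): 57 → 52
  after op 2 (cut 1): 52 → 51
  after op 3 (cut 47): 51 → 4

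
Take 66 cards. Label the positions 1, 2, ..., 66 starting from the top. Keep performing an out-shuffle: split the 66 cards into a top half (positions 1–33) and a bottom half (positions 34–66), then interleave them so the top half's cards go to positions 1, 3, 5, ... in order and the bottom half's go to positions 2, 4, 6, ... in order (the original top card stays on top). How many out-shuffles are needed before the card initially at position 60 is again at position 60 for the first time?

Follow position 60 under repeated out-shuffles:
60 → 54 → 42 → 18 → 35 → 4 → 7 → 13 → 25 → 49 → 32 → 63 → 60
It first returns after 12 out-shuffles.

12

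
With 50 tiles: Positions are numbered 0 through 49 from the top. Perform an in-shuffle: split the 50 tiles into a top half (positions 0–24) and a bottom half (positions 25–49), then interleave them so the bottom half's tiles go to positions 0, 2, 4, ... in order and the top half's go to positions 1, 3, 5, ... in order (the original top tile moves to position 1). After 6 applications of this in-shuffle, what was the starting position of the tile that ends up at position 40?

Work backwards from position 40, undoing one in-shuffle at a time:
40 ← 45 ← 22 ← 36 ← 43 ← 21 ← 10
So the tile now at position 40 started at position 10.

10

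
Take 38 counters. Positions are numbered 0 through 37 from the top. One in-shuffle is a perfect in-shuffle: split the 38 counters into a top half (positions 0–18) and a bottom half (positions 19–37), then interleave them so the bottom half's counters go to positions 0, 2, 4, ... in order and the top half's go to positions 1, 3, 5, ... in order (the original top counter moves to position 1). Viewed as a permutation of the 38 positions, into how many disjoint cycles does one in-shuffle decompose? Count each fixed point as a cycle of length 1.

4

Trace each unvisited position around until it returns:
(0 1 3 7 15 31 ... len 12) (2 5 11 23 8 17 ... len 12) (6 13 27 16 33 28 ... len 12) (12 25)
4 cycles in total.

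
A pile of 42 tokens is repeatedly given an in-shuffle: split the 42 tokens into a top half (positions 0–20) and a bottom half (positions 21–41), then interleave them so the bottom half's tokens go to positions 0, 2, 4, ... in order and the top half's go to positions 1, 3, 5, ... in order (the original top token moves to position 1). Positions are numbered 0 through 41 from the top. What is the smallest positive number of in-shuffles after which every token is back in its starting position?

14

The in-shuffle permutes the 42 positions with cycle lengths [14, 14, 14].
Every token is home exactly when every cycle has completed a whole number of laps, i.e. after lcm(14) = 14 in-shuffles.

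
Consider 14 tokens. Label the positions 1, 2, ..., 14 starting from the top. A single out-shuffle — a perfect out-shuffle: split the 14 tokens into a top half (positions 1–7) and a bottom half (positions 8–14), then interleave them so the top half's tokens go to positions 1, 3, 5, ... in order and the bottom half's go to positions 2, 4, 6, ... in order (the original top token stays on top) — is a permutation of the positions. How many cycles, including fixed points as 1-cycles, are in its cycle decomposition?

Trace each unvisited position around until it returns:
(1) (2 3 5 9 4 7 ... len 12) (14)
3 cycles in total.

3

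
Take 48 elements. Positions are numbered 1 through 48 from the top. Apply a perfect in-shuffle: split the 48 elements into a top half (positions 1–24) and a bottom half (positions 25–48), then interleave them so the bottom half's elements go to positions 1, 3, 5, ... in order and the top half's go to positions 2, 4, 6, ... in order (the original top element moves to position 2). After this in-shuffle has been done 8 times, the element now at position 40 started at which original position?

Work backwards from position 40, undoing one in-shuffle at a time:
40 ← 20 ← 10 ← 5 ← 27 ← 38 ← 19 ← 34 ← 17
So the element now at position 40 started at position 17.

17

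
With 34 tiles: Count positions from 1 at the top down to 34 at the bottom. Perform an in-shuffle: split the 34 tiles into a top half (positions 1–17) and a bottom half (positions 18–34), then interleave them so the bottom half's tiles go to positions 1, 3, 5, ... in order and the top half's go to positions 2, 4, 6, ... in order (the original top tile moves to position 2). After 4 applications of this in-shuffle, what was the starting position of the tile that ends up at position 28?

28

Work backwards from position 28, undoing one in-shuffle at a time:
28 ← 14 ← 7 ← 21 ← 28
So the tile now at position 28 started at position 28.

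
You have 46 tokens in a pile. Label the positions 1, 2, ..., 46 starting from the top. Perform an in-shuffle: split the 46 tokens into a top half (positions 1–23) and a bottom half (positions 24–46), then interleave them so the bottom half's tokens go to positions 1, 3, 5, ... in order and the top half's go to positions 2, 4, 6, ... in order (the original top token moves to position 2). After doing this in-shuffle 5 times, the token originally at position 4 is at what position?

34

Track the token's position through each in-shuffle:
4 → 8 → 16 → 32 → 17 → 34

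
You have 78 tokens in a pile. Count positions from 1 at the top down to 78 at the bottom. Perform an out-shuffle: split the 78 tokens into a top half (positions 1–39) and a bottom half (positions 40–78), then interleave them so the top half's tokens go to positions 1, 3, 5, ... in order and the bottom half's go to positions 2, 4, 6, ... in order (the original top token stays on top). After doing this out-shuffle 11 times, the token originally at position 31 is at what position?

Track the token's position through each out-shuffle:
31 → 61 → 44 → 10 → 19 → 37 → 73 → 68 → 58 → 38 → 75 → 72

72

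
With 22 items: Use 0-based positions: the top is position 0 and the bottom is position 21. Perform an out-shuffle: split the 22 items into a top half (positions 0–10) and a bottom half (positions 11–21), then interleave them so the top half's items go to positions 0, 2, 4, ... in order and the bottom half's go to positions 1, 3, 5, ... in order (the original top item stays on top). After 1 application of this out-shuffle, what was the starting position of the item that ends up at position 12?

6

Work backwards from position 12, undoing one out-shuffle at a time:
12 ← 6
So the item now at position 12 started at position 6.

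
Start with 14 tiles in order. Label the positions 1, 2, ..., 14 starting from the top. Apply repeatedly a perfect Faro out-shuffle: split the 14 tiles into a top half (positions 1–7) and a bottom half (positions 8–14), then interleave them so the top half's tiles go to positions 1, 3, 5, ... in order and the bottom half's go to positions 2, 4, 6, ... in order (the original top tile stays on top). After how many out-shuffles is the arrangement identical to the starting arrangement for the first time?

The out-shuffle permutes the 14 positions with cycle lengths [1, 1, 12].
Every tile is home exactly when every cycle has completed a whole number of laps, i.e. after lcm(1, 12) = 12 out-shuffles.

12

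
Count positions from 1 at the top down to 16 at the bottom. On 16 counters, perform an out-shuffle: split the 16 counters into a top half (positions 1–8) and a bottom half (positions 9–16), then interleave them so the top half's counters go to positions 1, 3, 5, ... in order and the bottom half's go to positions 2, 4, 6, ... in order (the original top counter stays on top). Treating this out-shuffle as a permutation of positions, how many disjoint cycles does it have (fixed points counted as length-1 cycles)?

Trace each unvisited position around until it returns:
(1) (2 3 5 9) (4 7 13 10) (6 11) (8 15 14 12) (16)
6 cycles in total.

6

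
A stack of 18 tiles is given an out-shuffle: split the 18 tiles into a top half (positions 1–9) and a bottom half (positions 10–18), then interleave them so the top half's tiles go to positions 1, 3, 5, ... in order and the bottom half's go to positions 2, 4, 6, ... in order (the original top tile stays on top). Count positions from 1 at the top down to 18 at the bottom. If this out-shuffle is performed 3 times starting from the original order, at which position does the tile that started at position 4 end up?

8

Track the tile's position through each out-shuffle:
4 → 7 → 13 → 8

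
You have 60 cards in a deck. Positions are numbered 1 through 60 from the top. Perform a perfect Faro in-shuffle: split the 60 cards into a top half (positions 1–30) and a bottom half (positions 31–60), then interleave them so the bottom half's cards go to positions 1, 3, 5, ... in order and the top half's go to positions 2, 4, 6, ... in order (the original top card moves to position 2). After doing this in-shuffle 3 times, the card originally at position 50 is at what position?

Track the card's position through each in-shuffle:
50 → 39 → 17 → 34

34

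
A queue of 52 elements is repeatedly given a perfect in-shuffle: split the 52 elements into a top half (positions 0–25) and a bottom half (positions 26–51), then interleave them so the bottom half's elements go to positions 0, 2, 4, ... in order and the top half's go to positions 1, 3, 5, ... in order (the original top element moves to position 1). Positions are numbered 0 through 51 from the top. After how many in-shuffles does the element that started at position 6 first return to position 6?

Follow position 6 under repeated in-shuffles:
6 → 13 → 27 → 2 → 5 → 11 → 23 → 47 → ... → 6 (length 52)
It first returns after 52 in-shuffles.

52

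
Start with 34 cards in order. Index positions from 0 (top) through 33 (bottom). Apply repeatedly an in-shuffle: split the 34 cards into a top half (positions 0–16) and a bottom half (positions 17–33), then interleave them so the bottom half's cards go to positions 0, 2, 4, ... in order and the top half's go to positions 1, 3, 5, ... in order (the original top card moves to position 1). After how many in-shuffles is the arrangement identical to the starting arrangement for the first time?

The in-shuffle permutes the 34 positions with cycle lengths [3, 3, 4, 12, 12].
Every card is home exactly when every cycle has completed a whole number of laps, i.e. after lcm(3, 4, 12) = 12 in-shuffles.

12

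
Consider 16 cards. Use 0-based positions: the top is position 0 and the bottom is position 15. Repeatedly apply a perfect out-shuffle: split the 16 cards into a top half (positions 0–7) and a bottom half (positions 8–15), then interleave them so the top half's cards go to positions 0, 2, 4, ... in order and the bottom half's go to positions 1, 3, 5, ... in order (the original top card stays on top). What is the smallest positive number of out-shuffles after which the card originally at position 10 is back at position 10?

2

Follow position 10 under repeated out-shuffles:
10 → 5 → 10
It first returns after 2 out-shuffles.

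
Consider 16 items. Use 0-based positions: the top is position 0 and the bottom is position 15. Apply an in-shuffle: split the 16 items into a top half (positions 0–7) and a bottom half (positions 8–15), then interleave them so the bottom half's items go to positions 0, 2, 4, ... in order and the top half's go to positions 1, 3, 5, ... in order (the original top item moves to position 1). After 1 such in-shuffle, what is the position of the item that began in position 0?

Track the item's position through each in-shuffle:
0 → 1

1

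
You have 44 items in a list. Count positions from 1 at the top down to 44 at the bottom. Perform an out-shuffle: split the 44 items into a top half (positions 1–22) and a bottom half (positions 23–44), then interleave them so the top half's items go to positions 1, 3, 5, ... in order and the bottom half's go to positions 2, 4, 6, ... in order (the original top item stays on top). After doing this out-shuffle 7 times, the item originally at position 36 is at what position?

Track the item's position through each out-shuffle:
36 → 28 → 12 → 23 → 2 → 3 → 5 → 9

9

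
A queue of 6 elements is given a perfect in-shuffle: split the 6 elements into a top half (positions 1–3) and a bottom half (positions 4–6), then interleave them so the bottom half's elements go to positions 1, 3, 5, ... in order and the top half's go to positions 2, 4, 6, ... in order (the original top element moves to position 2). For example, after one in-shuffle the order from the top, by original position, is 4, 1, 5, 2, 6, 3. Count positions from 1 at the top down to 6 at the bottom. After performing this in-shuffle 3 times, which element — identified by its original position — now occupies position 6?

6

Work backwards from position 6, undoing one in-shuffle at a time:
6 ← 3 ← 5 ← 6
So the element now at position 6 started at position 6.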